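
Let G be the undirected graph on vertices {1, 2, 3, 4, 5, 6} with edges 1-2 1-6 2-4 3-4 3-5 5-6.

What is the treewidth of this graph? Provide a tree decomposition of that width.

Treewidth 2.
Bags: B1 = {3, 5, 6}  B2 = {3, 4, 6}  B3 = {2, 4, 6}  B4 = {1, 2, 6}
Tree: B1–B2, B2–B3, B3–B4

Each bag holds 3 vertices, so the decomposition has width 2, which upper-bounds the treewidth. For the lower bound, G contains the cycle 6–5–3–4–2–1–6, so G is not a forest; only forests have treewidth ≤ 1, hence tw(G) ≥ 2. Therefore the treewidth is 2.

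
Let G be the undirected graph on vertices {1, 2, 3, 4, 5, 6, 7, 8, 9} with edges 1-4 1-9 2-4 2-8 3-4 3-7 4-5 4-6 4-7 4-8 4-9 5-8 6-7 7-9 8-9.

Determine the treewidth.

2

A width-2 tree decomposition is:
Bags: B1 = {3, 4, 7}  B2 = {4, 7, 9}  B3 = {4, 6, 7}  B4 = {4, 8, 9}  B5 = {1, 4, 9}  B6 = {2, 4, 8}  B7 = {4, 5, 8}
Tree: B1–B2, B2–B3, B2–B4, B4–B5, B4–B6, B6–B7
Each bag holds 3 vertices, so the decomposition has width 2, which upper-bounds the treewidth. On the other hand G contains the 3-clique {1, 4, 9}. A clique must lie in a single bag of any decomposition, so no decomposition can have width below 2. Combining the bounds, tw(G) = 2.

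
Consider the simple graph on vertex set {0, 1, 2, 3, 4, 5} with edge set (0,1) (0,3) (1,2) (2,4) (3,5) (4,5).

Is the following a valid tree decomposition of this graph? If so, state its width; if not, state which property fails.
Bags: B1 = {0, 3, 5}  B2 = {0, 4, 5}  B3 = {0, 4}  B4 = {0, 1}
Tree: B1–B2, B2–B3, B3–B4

No — vertex 2 appears in no bag.

A tree decomposition must satisfy three properties: every vertex lies in some bag; for every edge, both endpoints lie together in some bag; and for every vertex, the bags containing it form a connected subtree. Here vertex 2 appears in no bag, so the decomposition is invalid.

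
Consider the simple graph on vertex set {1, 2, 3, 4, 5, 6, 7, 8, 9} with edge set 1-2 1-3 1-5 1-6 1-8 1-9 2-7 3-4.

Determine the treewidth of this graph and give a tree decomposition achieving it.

Every bag has size at most 2, so the width is 2 − 1 = 1 and tw(G) ≤ 1. Any graph with an edge has treewidth ≥ 1, and G has the edge 2–1. Combining the bounds, tw(G) = 1.

Treewidth 1.
One such decomposition:
Bags: B1 = {1, 2}  B2 = {1, 8}  B3 = {1, 3}  B4 = {1, 5}  B5 = {1, 9}  B6 = {2, 7}  B7 = {1, 6}  B8 = {3, 4}
Tree: B1–B2, B1–B3, B3–B4, B1–B5, B1–B6, B1–B7, B3–B8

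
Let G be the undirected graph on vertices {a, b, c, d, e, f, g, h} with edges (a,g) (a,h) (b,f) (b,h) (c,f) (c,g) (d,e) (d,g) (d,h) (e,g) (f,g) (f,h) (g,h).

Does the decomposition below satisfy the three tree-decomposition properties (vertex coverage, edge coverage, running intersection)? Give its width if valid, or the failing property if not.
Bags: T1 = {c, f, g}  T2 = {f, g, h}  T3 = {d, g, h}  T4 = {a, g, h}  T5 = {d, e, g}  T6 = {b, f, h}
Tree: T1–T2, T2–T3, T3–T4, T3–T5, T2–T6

Yes; width 2.

Vertex coverage: the bags together contain {a, b, c, d, e, f, g, h}, the full vertex set. Edge coverage: each edge of G has both endpoints in at least one bag. Running intersection: for every vertex, the bags containing it form a connected subtree. All three properties hold, so this is a valid tree decomposition of width max|bag| − 1 = 2, and hence tw(G) ≤ 2.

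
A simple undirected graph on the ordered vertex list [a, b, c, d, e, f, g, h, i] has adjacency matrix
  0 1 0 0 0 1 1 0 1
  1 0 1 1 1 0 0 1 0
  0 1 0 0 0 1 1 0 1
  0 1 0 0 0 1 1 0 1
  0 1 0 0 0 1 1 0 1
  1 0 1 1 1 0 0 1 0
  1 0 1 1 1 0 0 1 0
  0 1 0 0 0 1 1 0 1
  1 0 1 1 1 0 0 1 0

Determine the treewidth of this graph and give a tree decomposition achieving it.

Treewidth 4.
One such decomposition:
Bags: B1 = {b, c, f, g, i}  B2 = {b, e, f, g, i}  B3 = {b, d, f, g, i}  B4 = {b, f, g, h, i}  B5 = {a, b, f, g, i}
Tree: B1–B2, B2–B3, B3–B4, B4–B5

The largest bag has 5 vertices, giving width 4; this decomposition certifies tw(G) ≤ 4. For the lower bound: the 5 vertex sets {c,g}, {e,i}, {d,f}, {b}, {h} are disjoint, each induces a connected subgraph, and every pair is joined by at least one edge of G. Contracting each set to a single vertex therefore yields K_{5} as a minor, and since treewidth is minor-monotone, tw(G) ≥ tw(K_{5}) = 4. The upper and lower bounds meet at 4, so that is the treewidth.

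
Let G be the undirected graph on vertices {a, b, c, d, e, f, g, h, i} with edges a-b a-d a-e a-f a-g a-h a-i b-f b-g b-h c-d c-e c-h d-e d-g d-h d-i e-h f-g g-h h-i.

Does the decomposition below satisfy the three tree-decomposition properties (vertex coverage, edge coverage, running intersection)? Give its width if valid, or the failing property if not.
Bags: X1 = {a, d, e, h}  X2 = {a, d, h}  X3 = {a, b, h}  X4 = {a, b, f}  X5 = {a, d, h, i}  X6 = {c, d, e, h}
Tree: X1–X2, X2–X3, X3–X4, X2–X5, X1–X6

No — vertex g appears in no bag.

A tree decomposition must satisfy three properties: every vertex lies in some bag; for every edge, both endpoints lie together in some bag; and for every vertex, the bags containing it form a connected subtree. Here vertex g appears in no bag, so the decomposition is invalid.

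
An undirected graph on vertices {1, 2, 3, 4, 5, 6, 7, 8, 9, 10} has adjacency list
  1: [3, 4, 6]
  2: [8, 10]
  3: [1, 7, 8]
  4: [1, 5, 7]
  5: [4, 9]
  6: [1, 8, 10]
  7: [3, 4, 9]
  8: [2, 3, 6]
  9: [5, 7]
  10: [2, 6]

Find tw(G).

A width-2 tree decomposition is:
Bags: B1 = {5, 7, 9}  B2 = {4, 5, 7}  B3 = {3, 4, 7}  B4 = {1, 3, 4}  B5 = {1, 3, 8}  B6 = {1, 6, 8}  B7 = {2, 6, 8}  B8 = {2, 6, 10}
Tree: B1–B2, B2–B3, B3–B4, B4–B5, B5–B6, B6–B7, B7–B8
Each bag holds 3 vertices, so the decomposition has width 2, which upper-bounds the treewidth. Since 9–5–4–7–9 is a cycle in G, G is not acyclic. Forests are exactly the graphs of treewidth ≤ 1, so tw(G) ≥ 2. Hence tw(G) = 2 exactly.

2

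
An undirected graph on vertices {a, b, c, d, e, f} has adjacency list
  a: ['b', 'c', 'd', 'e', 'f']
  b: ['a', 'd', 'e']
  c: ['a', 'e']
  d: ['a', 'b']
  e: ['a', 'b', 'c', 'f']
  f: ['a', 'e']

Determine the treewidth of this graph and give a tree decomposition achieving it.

Treewidth 2.
One such decomposition:
Bags: B1 = {a, b, e}  B2 = {a, e, f}  B3 = {a, c, e}  B4 = {a, b, d}
Tree: B1–B2, B2–B3, B1–B4

Every bag has size at most 3, so the width is 3 − 1 = 2 and tw(G) ≤ 2. On the other hand G contains the 3-clique {a, b, d}. A clique must lie in a single bag of any decomposition, so no decomposition can have width below 2. Combining the bounds, tw(G) = 2.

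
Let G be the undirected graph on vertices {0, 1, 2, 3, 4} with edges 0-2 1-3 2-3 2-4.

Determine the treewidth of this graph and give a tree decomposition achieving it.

Treewidth 1.
One such decomposition:
Bags: B1 = {2, 4}  B2 = {0, 2}  B3 = {2, 3}  B4 = {1, 3}
Tree: B1–B2, B1–B3, B3–B4

The largest bag has 2 vertices, giving width 1; this decomposition certifies tw(G) ≤ 1. G has an edge, so its treewidth is at least 1. Hence tw(G) = 1 exactly.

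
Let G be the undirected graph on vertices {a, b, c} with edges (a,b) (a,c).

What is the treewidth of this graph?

1

A width-1 tree decomposition is:
Bags: B1 = {a, c}  B2 = {a, b}
Tree: B1–B2
The largest bag has 2 vertices, giving width 1; this decomposition certifies tw(G) ≤ 1. G has an edge, so its treewidth is at least 1. Combining the bounds, tw(G) = 1.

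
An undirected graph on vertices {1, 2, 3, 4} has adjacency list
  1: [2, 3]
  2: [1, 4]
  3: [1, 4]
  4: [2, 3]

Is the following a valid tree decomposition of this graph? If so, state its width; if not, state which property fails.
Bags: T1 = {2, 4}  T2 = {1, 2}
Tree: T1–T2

A tree decomposition must satisfy three properties: every vertex lies in some bag; for every edge, both endpoints lie together in some bag; and for every vertex, the bags containing it form a connected subtree. Here vertex 3 appears in no bag, so the decomposition is invalid.

No — vertex 3 appears in no bag.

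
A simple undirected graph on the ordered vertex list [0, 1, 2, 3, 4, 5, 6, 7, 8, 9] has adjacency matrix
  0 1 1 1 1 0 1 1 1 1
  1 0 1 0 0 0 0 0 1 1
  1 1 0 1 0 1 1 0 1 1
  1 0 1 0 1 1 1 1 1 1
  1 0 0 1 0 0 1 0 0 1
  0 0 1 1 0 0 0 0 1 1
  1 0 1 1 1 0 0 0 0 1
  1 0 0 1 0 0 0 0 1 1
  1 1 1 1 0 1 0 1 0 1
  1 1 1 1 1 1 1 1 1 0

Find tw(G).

A width-4 tree decomposition is:
Bags: B1 = {0, 2, 3, 8, 9}  B2 = {0, 1, 2, 8, 9}  B3 = {0, 3, 7, 8, 9}  B4 = {0, 2, 3, 6, 9}  B5 = {2, 3, 5, 8, 9}  B6 = {0, 3, 4, 6, 9}
Tree: B1–B2, B1–B3, B1–B4, B1–B5, B4–B6
Each bag holds 5 vertices, so the decomposition has width 4, which upper-bounds the treewidth. On the other hand G contains the 5-clique {0, 1, 2, 8, 9}. A clique must lie in a single bag of any decomposition, so no decomposition can have width below 4. Combining the bounds, tw(G) = 4.

4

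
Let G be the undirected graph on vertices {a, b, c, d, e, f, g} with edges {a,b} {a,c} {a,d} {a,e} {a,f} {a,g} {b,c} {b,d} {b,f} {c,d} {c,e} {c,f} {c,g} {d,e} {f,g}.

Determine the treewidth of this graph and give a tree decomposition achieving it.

Treewidth 3.
Bags: B1 = {a, c, f, g}  B2 = {a, b, c, f}  B3 = {a, b, c, d}  B4 = {a, c, d, e}
Tree: B1–B2, B2–B3, B3–B4

Each bag holds 4 vertices, so the decomposition has width 3, which upper-bounds the treewidth. For the lower bound, the 4 vertices {a, c, d, e} are pairwise adjacent, and any tree decomposition puts a clique entirely inside one bag — forcing width ≥ 3. Combining the bounds, tw(G) = 3.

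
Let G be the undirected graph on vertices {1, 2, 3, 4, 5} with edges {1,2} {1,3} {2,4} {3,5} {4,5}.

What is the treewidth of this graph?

2

A width-2 tree decomposition is:
Bags: B1 = {1, 3, 5}  B2 = {1, 4, 5}  B3 = {1, 2, 4}
Tree: B1–B2, B2–B3
Each bag holds 3 vertices, so the decomposition has width 2, which upper-bounds the treewidth. Since 1–3–5–4–2–1 is a cycle in G, G is not acyclic. Forests are exactly the graphs of treewidth ≤ 1, so tw(G) ≥ 2. Therefore the treewidth is 2.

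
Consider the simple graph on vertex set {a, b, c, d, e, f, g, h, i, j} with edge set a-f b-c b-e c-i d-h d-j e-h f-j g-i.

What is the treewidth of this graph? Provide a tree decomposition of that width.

Every bag has size at most 2, so the width is 2 − 1 = 1 and tw(G) ≤ 1. Any graph with an edge has treewidth ≥ 1, and G has the edge a–f. Therefore the treewidth is 1.

Treewidth 1.
Bags: B1 = {a, f}  B2 = {f, j}  B3 = {d, j}  B4 = {d, h}  B5 = {e, h}  B6 = {b, e}  B7 = {b, c}  B8 = {c, i}  B9 = {g, i}
Tree: B1–B2, B2–B3, B3–B4, B4–B5, B5–B6, B6–B7, B7–B8, B8–B9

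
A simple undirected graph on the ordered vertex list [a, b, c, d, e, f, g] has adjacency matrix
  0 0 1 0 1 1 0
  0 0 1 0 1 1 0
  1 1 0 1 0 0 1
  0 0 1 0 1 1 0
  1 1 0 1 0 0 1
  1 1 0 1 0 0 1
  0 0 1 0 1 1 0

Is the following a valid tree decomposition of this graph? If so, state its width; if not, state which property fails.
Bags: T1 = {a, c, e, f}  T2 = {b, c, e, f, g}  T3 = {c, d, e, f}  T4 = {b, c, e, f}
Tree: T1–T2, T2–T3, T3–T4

No — bags containing vertex b are not connected in the tree.

A tree decomposition must satisfy three properties: every vertex lies in some bag; for every edge, both endpoints lie together in some bag; and for every vertex, the bags containing it form a connected subtree. Here bags containing vertex b are not connected in the tree, so the decomposition is invalid.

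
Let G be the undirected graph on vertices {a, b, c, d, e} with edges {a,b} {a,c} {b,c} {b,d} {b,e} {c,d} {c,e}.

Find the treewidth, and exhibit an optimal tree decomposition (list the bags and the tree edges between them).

Treewidth 2.
One such decomposition:
Bags: B1 = {b, c, e}  B2 = {a, b, c}  B3 = {b, c, d}
Tree: B1–B2, B2–B3

Every bag has size at most 3, so the width is 3 − 1 = 2 and tw(G) ≤ 2. On the other hand G contains the 3-clique {b, c, d}. A clique must lie in a single bag of any decomposition, so no decomposition can have width below 2. Therefore the treewidth is 2.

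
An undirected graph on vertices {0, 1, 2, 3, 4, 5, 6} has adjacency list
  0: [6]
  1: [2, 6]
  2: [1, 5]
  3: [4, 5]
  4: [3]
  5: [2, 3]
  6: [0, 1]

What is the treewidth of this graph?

A width-1 tree decomposition is:
Bags: B1 = {0, 6}  B2 = {1, 6}  B3 = {1, 2}  B4 = {2, 5}  B5 = {3, 5}  B6 = {3, 4}
Tree: B1–B2, B2–B3, B3–B4, B4–B5, B5–B6
The largest bag has 2 vertices, giving width 1; this decomposition certifies tw(G) ≤ 1. G has an edge, so its treewidth is at least 1. Hence tw(G) = 1 exactly.

1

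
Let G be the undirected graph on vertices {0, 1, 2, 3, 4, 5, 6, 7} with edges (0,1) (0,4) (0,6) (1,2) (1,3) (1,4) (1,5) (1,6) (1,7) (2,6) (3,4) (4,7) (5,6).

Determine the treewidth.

A width-2 tree decomposition is:
Bags: B1 = {0, 1, 6}  B2 = {0, 1, 4}  B3 = {1, 4, 7}  B4 = {1, 5, 6}  B5 = {1, 2, 6}  B6 = {1, 3, 4}
Tree: B1–B2, B2–B3, B1–B4, B4–B5, B2–B6
The largest bag has 3 vertices, giving width 2; this decomposition certifies tw(G) ≤ 2. For the lower bound, the 3 vertices {1, 2, 6} are pairwise adjacent, and any tree decomposition puts a clique entirely inside one bag — forcing width ≥ 2. The upper and lower bounds meet at 2, so that is the treewidth.

2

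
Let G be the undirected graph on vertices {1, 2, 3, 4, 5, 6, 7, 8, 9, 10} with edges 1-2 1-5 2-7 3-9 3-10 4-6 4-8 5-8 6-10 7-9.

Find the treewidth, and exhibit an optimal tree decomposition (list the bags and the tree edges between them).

Every bag has size at most 3, so the width is 3 − 1 = 2 and tw(G) ≤ 2. The edges 7–2–1–5–8–4–6–10–3–9–7 form a cycle, so G is not a tree and its treewidth is at least 2. Hence tw(G) = 2 exactly.

Treewidth 2.
One optimal decomposition is:
Bags: B1 = {1, 2, 7}  B2 = {1, 5, 7}  B3 = {5, 7, 8}  B4 = {4, 7, 8}  B5 = {4, 6, 7}  B6 = {6, 7, 10}  B7 = {3, 7, 10}  B8 = {3, 7, 9}
Tree: B1–B2, B2–B3, B3–B4, B4–B5, B5–B6, B6–B7, B7–B8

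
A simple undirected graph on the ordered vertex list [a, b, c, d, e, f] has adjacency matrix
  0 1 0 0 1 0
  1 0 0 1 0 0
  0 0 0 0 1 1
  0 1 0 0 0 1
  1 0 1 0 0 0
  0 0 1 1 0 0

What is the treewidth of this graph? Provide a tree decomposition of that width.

Treewidth 2.
One such decomposition:
Bags: B1 = {b, d, f}  B2 = {a, b, f}  B3 = {a, e, f}  B4 = {c, e, f}
Tree: B1–B2, B2–B3, B3–B4

Every bag has size at most 3, so the width is 3 − 1 = 2 and tw(G) ≤ 2. The edges f–d–b–a–e–c–f form a cycle, so G is not a tree and its treewidth is at least 2. Hence tw(G) = 2 exactly.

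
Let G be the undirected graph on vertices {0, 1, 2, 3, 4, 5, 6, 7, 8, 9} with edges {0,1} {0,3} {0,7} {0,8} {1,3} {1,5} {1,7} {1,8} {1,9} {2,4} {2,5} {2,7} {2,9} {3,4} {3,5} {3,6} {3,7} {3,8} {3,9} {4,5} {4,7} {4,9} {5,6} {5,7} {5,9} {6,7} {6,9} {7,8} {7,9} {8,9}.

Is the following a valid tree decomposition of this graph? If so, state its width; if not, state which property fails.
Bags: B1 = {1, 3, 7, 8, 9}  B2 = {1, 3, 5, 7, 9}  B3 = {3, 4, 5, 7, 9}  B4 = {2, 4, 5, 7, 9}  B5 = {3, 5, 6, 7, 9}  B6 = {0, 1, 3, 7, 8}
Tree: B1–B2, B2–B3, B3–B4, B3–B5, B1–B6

Yes; width 4.

Vertex coverage: the bags together contain {0, 1, 2, 3, 4, 5, 6, 7, 8, 9}, the full vertex set. Edge coverage: each edge of G has both endpoints in at least one bag. Running intersection: for every vertex, the bags containing it form a connected subtree. All three properties hold, so this is a valid tree decomposition of width max|bag| − 1 = 4, and hence tw(G) ≤ 4.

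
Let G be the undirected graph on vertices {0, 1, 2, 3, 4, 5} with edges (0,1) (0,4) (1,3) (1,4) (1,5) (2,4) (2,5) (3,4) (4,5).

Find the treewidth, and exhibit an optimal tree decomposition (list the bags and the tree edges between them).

Treewidth 2.
One such decomposition:
Bags: B1 = {1, 4, 5}  B2 = {1, 3, 4}  B3 = {2, 4, 5}  B4 = {0, 1, 4}
Tree: B1–B2, B1–B3, B1–B4

The largest bag has 3 vertices, giving width 2; this decomposition certifies tw(G) ≤ 2. For the lower bound, the 3 vertices {0, 1, 4} are pairwise adjacent, and any tree decomposition puts a clique entirely inside one bag — forcing width ≥ 2. Therefore the treewidth is 2.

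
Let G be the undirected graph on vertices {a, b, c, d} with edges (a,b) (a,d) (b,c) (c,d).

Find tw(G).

A width-2 tree decomposition is:
Bags: B1 = {b, c, d}  B2 = {a, b, d}
Tree: B1–B2
The largest bag has 3 vertices, giving width 2; this decomposition certifies tw(G) ≤ 2. The edges b–c–d–a–b form a cycle, so G is not a tree and its treewidth is at least 2. Combining the bounds, tw(G) = 2.

2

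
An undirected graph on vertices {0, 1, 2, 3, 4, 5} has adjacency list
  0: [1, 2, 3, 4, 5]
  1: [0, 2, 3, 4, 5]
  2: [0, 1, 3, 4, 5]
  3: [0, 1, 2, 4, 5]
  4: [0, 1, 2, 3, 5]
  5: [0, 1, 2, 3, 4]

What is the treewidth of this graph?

A width-5 tree decomposition is:
Bags: B1 = {0, 1, 2, 3, 4, 5}
Tree: (single bag)
A single bag containing all 6 vertices is trivially a valid decomposition of width 5. For the lower bound, the 6 vertices {0, 1, 2, 3, 4, 5} are pairwise adjacent, and any tree decomposition puts a clique entirely inside one bag — forcing width ≥ 5. Combining the bounds, tw(G) = 5.

5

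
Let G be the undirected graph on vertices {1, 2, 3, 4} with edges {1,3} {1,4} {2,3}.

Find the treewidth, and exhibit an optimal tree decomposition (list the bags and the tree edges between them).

The largest bag has 2 vertices, giving width 1; this decomposition certifies tw(G) ≤ 1. G has an edge, so its treewidth is at least 1. The upper and lower bounds meet at 1, so that is the treewidth.

Treewidth 1.
Bags: B1 = {1, 4}  B2 = {1, 3}  B3 = {2, 3}
Tree: B1–B2, B2–B3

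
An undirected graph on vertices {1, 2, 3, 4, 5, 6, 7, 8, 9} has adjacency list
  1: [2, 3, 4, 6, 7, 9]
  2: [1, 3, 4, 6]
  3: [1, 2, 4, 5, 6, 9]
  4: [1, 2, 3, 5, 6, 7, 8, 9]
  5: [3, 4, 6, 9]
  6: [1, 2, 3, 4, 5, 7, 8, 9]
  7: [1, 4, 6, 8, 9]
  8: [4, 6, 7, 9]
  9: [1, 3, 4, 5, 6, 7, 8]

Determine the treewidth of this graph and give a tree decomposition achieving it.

Treewidth 4.
One such decomposition:
Bags: B1 = {1, 3, 4, 6, 9}  B2 = {1, 4, 6, 7, 9}  B3 = {3, 4, 5, 6, 9}  B4 = {1, 2, 3, 4, 6}  B5 = {4, 6, 7, 8, 9}
Tree: B1–B2, B1–B3, B1–B4, B2–B5

Each bag holds 5 vertices, so the decomposition has width 4, which upper-bounds the treewidth. Conversely, {4, 6, 7, 8, 9} is a clique of size 5, and the vertices of any clique must share a bag in every tree decomposition; so some bag has ≥ 5 vertices and tw(G) ≥ 4. Therefore the treewidth is 4.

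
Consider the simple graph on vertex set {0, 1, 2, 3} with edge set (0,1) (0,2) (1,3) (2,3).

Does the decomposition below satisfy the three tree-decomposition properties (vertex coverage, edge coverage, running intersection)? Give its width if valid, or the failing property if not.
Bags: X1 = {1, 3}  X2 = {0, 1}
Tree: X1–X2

No — vertex 2 appears in no bag.

A tree decomposition must satisfy three properties: every vertex lies in some bag; for every edge, both endpoints lie together in some bag; and for every vertex, the bags containing it form a connected subtree. Here vertex 2 appears in no bag, so the decomposition is invalid.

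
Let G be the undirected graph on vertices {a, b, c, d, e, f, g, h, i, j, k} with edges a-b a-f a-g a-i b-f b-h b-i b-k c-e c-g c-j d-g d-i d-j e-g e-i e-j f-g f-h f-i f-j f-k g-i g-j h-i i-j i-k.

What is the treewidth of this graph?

3

A width-3 tree decomposition is:
Bags: B1 = {a, f, g, i}  B2 = {a, b, f, i}  B3 = {f, g, i, j}  B4 = {d, g, i, j}  B5 = {e, g, i, j}  B6 = {b, f, i, k}  B7 = {c, e, g, j}  B8 = {b, f, h, i}
Tree: B1–B2, B1–B3, B3–B4, B4–B5, B2–B6, B5–B7, B2–B8
Each bag holds 4 vertices, so the decomposition has width 3, which upper-bounds the treewidth. On the other hand G contains the 4-clique {c, e, g, j}. A clique must lie in a single bag of any decomposition, so no decomposition can have width below 3. Combining the bounds, tw(G) = 3.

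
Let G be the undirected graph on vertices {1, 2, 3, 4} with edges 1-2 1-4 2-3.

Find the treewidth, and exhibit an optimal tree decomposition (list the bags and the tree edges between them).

Each bag holds 2 vertices, so the decomposition has width 1, which upper-bounds the treewidth. G has an edge, so its treewidth is at least 1. The upper and lower bounds meet at 1, so that is the treewidth.

Treewidth 1.
One optimal decomposition is:
Bags: B1 = {1, 2}  B2 = {2, 3}  B3 = {1, 4}
Tree: B1–B2, B1–B3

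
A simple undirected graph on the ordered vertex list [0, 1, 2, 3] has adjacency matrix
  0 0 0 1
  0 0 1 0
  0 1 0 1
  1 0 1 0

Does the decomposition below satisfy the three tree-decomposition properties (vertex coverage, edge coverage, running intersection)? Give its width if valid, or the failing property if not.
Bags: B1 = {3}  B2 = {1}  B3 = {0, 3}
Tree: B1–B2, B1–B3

No — vertex 2 appears in no bag.

A tree decomposition must satisfy three properties: every vertex lies in some bag; for every edge, both endpoints lie together in some bag; and for every vertex, the bags containing it form a connected subtree. Here vertex 2 appears in no bag, so the decomposition is invalid.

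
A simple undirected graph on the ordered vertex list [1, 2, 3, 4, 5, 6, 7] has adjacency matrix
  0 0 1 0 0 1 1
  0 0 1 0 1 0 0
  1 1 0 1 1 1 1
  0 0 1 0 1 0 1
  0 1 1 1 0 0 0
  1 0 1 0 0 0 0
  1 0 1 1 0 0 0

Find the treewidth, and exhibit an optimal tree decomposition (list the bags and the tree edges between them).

Treewidth 2.
One such decomposition:
Bags: B1 = {3, 4, 7}  B2 = {3, 4, 5}  B3 = {1, 3, 7}  B4 = {1, 3, 6}  B5 = {2, 3, 5}
Tree: B1–B2, B1–B3, B3–B4, B2–B5

Every bag has size at most 3, so the width is 3 − 1 = 2 and tw(G) ≤ 2. Conversely, {1, 3, 6} is a clique of size 3, and the vertices of any clique must share a bag in every tree decomposition; so some bag has ≥ 3 vertices and tw(G) ≥ 2. Hence tw(G) = 2 exactly.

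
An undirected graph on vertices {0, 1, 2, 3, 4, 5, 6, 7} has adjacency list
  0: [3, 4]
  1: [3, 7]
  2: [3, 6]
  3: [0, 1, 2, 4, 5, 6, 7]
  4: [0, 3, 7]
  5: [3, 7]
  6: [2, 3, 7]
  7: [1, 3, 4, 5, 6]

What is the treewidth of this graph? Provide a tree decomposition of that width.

Each bag holds 3 vertices, so the decomposition has width 2, which upper-bounds the treewidth. For the lower bound, the 3 vertices {0, 3, 4} are pairwise adjacent, and any tree decomposition puts a clique entirely inside one bag — forcing width ≥ 2. Combining the bounds, tw(G) = 2.

Treewidth 2.
Bags: B1 = {3, 6, 7}  B2 = {3, 5, 7}  B3 = {3, 4, 7}  B4 = {1, 3, 7}  B5 = {0, 3, 4}  B6 = {2, 3, 6}
Tree: B1–B2, B2–B3, B3–B4, B3–B5, B1–B6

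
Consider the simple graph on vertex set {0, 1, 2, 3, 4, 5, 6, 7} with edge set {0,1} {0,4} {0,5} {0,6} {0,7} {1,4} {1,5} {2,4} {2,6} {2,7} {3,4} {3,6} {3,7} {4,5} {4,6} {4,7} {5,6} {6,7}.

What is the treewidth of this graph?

3

A width-3 tree decomposition is:
Bags: B1 = {0, 4, 6, 7}  B2 = {0, 4, 5, 6}  B3 = {3, 4, 6, 7}  B4 = {0, 1, 4, 5}  B5 = {2, 4, 6, 7}
Tree: B1–B2, B1–B3, B2–B4, B1–B5
Every bag has size at most 4, so the width is 4 − 1 = 3 and tw(G) ≤ 3. Conversely, {0, 1, 4, 5} is a clique of size 4, and the vertices of any clique must share a bag in every tree decomposition; so some bag has ≥ 4 vertices and tw(G) ≥ 3. Hence tw(G) = 3 exactly.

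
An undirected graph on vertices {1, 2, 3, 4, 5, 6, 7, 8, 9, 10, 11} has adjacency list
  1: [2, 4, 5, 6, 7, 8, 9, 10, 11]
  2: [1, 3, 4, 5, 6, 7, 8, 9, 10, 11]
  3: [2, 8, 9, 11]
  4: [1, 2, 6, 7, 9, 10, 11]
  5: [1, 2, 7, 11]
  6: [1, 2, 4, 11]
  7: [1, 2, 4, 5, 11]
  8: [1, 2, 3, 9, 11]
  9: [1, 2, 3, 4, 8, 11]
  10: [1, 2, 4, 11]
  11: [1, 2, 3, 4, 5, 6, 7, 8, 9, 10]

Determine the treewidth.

A width-4 tree decomposition is:
Bags: B1 = {1, 2, 4, 9, 11}  B2 = {1, 2, 4, 7, 11}  B3 = {1, 2, 4, 6, 11}  B4 = {1, 2, 8, 9, 11}  B5 = {1, 2, 4, 10, 11}  B6 = {1, 2, 5, 7, 11}  B7 = {2, 3, 8, 9, 11}
Tree: B1–B2, B2–B3, B1–B4, B1–B5, B2–B6, B4–B7
The largest bag has 5 vertices, giving width 4; this decomposition certifies tw(G) ≤ 4. On the other hand G contains the 5-clique {1, 2, 8, 9, 11}. A clique must lie in a single bag of any decomposition, so no decomposition can have width below 4. Hence tw(G) = 4 exactly.

4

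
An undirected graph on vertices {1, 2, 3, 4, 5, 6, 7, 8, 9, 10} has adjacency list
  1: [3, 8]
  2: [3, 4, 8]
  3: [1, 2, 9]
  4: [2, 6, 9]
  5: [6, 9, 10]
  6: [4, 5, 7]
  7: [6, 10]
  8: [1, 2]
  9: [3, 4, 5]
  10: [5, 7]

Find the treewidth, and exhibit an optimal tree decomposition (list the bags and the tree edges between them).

Treewidth 2.
One such decomposition:
Bags: B1 = {1, 2, 8}  B2 = {1, 2, 3}  B3 = {2, 3, 4}  B4 = {3, 4, 9}  B5 = {4, 6, 9}  B6 = {5, 6, 9}  B7 = {5, 6, 7}  B8 = {5, 7, 10}
Tree: B1–B2, B2–B3, B3–B4, B4–B5, B5–B6, B6–B7, B7–B8

The largest bag has 3 vertices, giving width 2; this decomposition certifies tw(G) ≤ 2. For the lower bound, G contains the cycle 8–1–3–2–8, so G is not a forest; only forests have treewidth ≤ 1, hence tw(G) ≥ 2. Therefore the treewidth is 2.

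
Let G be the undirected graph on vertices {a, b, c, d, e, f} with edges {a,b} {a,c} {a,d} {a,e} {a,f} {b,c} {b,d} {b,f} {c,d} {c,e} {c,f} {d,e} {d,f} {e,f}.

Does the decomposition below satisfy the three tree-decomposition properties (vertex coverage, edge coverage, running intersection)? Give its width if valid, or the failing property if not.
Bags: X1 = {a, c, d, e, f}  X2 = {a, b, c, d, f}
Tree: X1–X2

Vertex coverage: the bags together contain {a, b, c, d, e, f}, the full vertex set. Edge coverage: each edge of G has both endpoints in at least one bag. Running intersection: for every vertex, the bags containing it form a connected subtree. All three properties hold, so this is a valid tree decomposition of width max|bag| − 1 = 4, and hence tw(G) ≤ 4.

Yes; width 4.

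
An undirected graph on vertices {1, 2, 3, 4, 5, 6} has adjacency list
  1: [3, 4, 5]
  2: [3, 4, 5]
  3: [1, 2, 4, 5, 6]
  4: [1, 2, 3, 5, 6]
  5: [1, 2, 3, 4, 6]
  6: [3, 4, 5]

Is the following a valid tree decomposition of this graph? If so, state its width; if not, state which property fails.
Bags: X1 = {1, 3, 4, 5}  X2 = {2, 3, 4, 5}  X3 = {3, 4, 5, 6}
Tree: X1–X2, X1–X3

Yes; width 3.

Vertex coverage: the bags together contain {1, 2, 3, 4, 5, 6}, the full vertex set. Edge coverage: each edge of G has both endpoints in at least one bag. Running intersection: for every vertex, the bags containing it form a connected subtree. All three properties hold, so this is a valid tree decomposition of width max|bag| − 1 = 3, and hence tw(G) ≤ 3.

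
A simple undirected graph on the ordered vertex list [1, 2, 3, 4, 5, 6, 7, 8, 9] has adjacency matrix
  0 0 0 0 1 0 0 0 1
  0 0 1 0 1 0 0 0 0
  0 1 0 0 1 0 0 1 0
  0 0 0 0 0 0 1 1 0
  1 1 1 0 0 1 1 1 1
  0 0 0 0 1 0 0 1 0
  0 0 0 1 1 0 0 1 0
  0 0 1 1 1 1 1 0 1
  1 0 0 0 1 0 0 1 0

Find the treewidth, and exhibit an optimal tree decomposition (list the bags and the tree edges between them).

Treewidth 2.
Bags: B1 = {1, 5, 9}  B2 = {5, 8, 9}  B3 = {3, 5, 8}  B4 = {5, 6, 8}  B5 = {2, 3, 5}  B6 = {5, 7, 8}  B7 = {4, 7, 8}
Tree: B1–B2, B2–B3, B2–B4, B3–B5, B3–B6, B6–B7

The largest bag has 3 vertices, giving width 2; this decomposition certifies tw(G) ≤ 2. On the other hand G contains the 3-clique {4, 7, 8}. A clique must lie in a single bag of any decomposition, so no decomposition can have width below 2. The upper and lower bounds meet at 2, so that is the treewidth.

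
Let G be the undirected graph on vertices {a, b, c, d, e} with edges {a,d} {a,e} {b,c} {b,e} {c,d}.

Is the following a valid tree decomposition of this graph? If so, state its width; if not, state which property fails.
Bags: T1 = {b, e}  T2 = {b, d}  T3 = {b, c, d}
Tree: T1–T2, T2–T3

A tree decomposition must satisfy three properties: every vertex lies in some bag; for every edge, both endpoints lie together in some bag; and for every vertex, the bags containing it form a connected subtree. Here vertex a appears in no bag, so the decomposition is invalid.

No — vertex a appears in no bag.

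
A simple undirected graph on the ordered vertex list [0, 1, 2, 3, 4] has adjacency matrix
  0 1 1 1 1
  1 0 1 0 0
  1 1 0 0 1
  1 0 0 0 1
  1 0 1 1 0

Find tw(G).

2

A width-2 tree decomposition is:
Bags: B1 = {0, 3, 4}  B2 = {0, 2, 4}  B3 = {0, 1, 2}
Tree: B1–B2, B2–B3
Every bag has size at most 3, so the width is 3 − 1 = 2 and tw(G) ≤ 2. On the other hand G contains the 3-clique {0, 1, 2}. A clique must lie in a single bag of any decomposition, so no decomposition can have width below 2. Hence tw(G) = 2 exactly.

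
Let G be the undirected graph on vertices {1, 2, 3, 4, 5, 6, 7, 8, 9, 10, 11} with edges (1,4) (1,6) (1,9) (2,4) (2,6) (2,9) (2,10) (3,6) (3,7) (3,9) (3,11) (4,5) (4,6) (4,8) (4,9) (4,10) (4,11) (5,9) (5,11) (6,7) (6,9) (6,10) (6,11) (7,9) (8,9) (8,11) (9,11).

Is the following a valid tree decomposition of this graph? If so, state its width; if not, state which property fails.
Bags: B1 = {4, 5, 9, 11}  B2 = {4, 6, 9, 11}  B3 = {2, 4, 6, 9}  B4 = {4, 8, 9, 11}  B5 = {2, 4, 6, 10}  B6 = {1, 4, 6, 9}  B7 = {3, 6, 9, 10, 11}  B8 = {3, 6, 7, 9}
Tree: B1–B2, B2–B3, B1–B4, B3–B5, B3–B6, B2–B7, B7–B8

No — bags containing vertex 10 are not connected in the tree.

A tree decomposition must satisfy three properties: every vertex lies in some bag; for every edge, both endpoints lie together in some bag; and for every vertex, the bags containing it form a connected subtree. Here bags containing vertex 10 are not connected in the tree, so the decomposition is invalid.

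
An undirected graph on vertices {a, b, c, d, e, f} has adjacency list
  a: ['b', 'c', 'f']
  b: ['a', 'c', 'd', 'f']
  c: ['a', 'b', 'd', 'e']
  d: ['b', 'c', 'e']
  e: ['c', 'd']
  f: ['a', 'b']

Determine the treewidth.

2

A width-2 tree decomposition is:
Bags: B1 = {b, c, d}  B2 = {c, d, e}  B3 = {a, b, c}  B4 = {a, b, f}
Tree: B1–B2, B1–B3, B3–B4
The largest bag has 3 vertices, giving width 2; this decomposition certifies tw(G) ≤ 2. For the lower bound, the 3 vertices {c, d, e} are pairwise adjacent, and any tree decomposition puts a clique entirely inside one bag — forcing width ≥ 2. Therefore the treewidth is 2.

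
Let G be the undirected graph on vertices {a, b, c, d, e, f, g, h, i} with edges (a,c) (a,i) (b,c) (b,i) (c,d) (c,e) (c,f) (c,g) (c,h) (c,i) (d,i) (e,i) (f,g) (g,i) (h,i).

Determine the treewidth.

A width-2 tree decomposition is:
Bags: B1 = {c, d, i}  B2 = {b, c, i}  B3 = {a, c, i}  B4 = {c, g, i}  B5 = {c, e, i}  B6 = {c, h, i}  B7 = {c, f, g}
Tree: B1–B2, B2–B3, B1–B4, B2–B5, B2–B6, B4–B7
The largest bag has 3 vertices, giving width 2; this decomposition certifies tw(G) ≤ 2. Conversely, {c, f, g} is a clique of size 3, and the vertices of any clique must share a bag in every tree decomposition; so some bag has ≥ 3 vertices and tw(G) ≥ 2. Hence tw(G) = 2 exactly.

2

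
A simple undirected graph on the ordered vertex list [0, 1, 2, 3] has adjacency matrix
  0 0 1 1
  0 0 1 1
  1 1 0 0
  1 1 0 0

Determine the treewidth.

2

A width-2 tree decomposition is:
Bags: B1 = {1, 2, 3}  B2 = {0, 2, 3}
Tree: B1–B2
Every bag has size at most 3, so the width is 3 − 1 = 2 and tw(G) ≤ 2. Since 3–1–2–0–3 is a cycle in G, G is not acyclic. Forests are exactly the graphs of treewidth ≤ 1, so tw(G) ≥ 2. Hence tw(G) = 2 exactly.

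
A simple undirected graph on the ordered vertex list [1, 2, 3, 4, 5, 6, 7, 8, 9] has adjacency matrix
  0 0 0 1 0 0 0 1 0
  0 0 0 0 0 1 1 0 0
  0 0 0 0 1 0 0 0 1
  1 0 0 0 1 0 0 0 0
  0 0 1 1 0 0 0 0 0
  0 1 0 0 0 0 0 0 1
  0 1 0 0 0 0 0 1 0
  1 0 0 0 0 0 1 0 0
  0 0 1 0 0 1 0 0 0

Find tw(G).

2

A width-2 tree decomposition is:
Bags: B1 = {1, 4, 8}  B2 = {4, 5, 8}  B3 = {3, 5, 8}  B4 = {3, 8, 9}  B5 = {6, 8, 9}  B6 = {2, 6, 8}  B7 = {2, 7, 8}
Tree: B1–B2, B2–B3, B3–B4, B4–B5, B5–B6, B6–B7
The largest bag has 3 vertices, giving width 2; this decomposition certifies tw(G) ≤ 2. For the lower bound, G contains the cycle 8–1–4–5–3–9–6–2–7–8, so G is not a forest; only forests have treewidth ≤ 1, hence tw(G) ≥ 2. Hence tw(G) = 2 exactly.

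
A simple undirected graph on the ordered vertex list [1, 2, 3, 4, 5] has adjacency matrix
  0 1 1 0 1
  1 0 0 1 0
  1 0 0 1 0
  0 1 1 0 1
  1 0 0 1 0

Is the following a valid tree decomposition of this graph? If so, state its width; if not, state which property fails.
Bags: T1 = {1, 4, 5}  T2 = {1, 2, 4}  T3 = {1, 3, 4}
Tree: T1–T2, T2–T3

Vertex coverage: the bags together contain {1, 2, 3, 4, 5}, the full vertex set. Edge coverage: each edge of G has both endpoints in at least one bag. Running intersection: for every vertex, the bags containing it form a connected subtree. All three properties hold, so this is a valid tree decomposition of width max|bag| − 1 = 2, and hence tw(G) ≤ 2.

Yes; width 2.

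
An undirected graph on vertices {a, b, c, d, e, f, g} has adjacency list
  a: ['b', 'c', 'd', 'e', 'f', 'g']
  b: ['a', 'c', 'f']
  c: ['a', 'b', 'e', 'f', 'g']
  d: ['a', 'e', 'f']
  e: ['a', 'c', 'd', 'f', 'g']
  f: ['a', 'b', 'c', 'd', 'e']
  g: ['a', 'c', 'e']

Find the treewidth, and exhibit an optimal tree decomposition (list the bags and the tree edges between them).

The largest bag has 4 vertices, giving width 3; this decomposition certifies tw(G) ≤ 3. Conversely, {a, c, e, g} is a clique of size 4, and the vertices of any clique must share a bag in every tree decomposition; so some bag has ≥ 4 vertices and tw(G) ≥ 3. Hence tw(G) = 3 exactly.

Treewidth 3.
One such decomposition:
Bags: B1 = {a, c, e, g}  B2 = {a, c, e, f}  B3 = {a, d, e, f}  B4 = {a, b, c, f}
Tree: B1–B2, B2–B3, B2–B4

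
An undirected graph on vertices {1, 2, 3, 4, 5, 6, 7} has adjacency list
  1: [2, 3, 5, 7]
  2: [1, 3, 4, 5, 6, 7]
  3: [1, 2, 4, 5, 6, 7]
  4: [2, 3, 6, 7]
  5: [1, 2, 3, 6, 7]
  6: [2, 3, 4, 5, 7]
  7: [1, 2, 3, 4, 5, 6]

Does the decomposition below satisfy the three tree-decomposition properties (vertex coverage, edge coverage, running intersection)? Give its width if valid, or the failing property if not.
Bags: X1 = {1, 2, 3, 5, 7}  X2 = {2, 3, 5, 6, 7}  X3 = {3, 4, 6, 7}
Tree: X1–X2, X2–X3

A tree decomposition must satisfy three properties: every vertex lies in some bag; for every edge, both endpoints lie together in some bag; and for every vertex, the bags containing it form a connected subtree. Here edge (2,4) lies in no bag, so the decomposition is invalid.

No — edge (2,4) lies in no bag.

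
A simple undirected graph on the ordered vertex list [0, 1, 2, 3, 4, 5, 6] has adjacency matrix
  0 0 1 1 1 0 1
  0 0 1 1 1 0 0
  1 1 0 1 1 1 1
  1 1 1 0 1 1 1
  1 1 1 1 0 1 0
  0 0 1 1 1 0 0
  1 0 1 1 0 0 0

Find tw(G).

3

A width-3 tree decomposition is:
Bags: B1 = {0, 2, 3, 4}  B2 = {0, 2, 3, 6}  B3 = {2, 3, 4, 5}  B4 = {1, 2, 3, 4}
Tree: B1–B2, B1–B3, B1–B4
Every bag has size at most 4, so the width is 4 − 1 = 3 and tw(G) ≤ 3. Conversely, {0, 2, 3, 4} is a clique of size 4, and the vertices of any clique must share a bag in every tree decomposition; so some bag has ≥ 4 vertices and tw(G) ≥ 3. The upper and lower bounds meet at 3, so that is the treewidth.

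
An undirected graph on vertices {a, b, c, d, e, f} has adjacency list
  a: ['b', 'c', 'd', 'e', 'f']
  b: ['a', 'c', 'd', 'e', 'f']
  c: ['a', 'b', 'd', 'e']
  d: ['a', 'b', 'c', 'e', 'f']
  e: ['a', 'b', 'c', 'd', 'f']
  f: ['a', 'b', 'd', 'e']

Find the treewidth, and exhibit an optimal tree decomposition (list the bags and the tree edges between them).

Each bag holds 5 vertices, so the decomposition has width 4, which upper-bounds the treewidth. Conversely, {a, b, c, d, e} is a clique of size 5, and the vertices of any clique must share a bag in every tree decomposition; so some bag has ≥ 5 vertices and tw(G) ≥ 4. The upper and lower bounds meet at 4, so that is the treewidth.

Treewidth 4.
One such decomposition:
Bags: B1 = {a, b, d, e, f}  B2 = {a, b, c, d, e}
Tree: B1–B2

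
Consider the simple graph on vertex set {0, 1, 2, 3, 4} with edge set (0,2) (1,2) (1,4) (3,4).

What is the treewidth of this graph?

1

A width-1 tree decomposition is:
Bags: B1 = {1, 4}  B2 = {3, 4}  B3 = {1, 2}  B4 = {0, 2}
Tree: B1–B2, B1–B3, B3–B4
The largest bag has 2 vertices, giving width 1; this decomposition certifies tw(G) ≤ 1. Any graph with an edge has treewidth ≥ 1, and G has the edge 4–1. Therefore the treewidth is 1.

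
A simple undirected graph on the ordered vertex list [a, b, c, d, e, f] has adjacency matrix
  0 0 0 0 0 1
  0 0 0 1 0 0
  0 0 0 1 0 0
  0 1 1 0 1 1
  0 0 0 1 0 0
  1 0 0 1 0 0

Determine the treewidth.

1

A width-1 tree decomposition is:
Bags: B1 = {d, e}  B2 = {b, d}  B3 = {d, f}  B4 = {c, d}  B5 = {a, f}
Tree: B1–B2, B2–B3, B1–B4, B3–B5
Each bag holds 2 vertices, so the decomposition has width 1, which upper-bounds the treewidth. Any graph with an edge has treewidth ≥ 1, and G has the edge e–d. Combining the bounds, tw(G) = 1.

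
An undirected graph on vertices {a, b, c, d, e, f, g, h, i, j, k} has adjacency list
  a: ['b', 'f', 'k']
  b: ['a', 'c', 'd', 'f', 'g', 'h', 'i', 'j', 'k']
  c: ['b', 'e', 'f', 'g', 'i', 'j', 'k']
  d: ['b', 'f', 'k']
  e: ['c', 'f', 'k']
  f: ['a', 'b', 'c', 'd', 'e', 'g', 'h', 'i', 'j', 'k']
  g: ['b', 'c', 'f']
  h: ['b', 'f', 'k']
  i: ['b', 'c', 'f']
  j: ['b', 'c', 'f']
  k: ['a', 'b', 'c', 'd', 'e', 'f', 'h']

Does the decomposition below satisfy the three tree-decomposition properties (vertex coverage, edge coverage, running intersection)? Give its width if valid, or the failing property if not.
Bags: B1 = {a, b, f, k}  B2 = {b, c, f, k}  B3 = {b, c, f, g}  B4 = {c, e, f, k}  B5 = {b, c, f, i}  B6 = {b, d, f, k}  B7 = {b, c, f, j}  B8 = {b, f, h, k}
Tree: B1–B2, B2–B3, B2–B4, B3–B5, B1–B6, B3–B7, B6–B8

Checking the three conditions: (i) the bags cover all of {a, b, c, d, e, f, g, h, i, j, k}; (ii) for each edge, some bag contains both endpoints; (iii) the bags containing any fixed vertex form a subtree. All hold, so the decomposition is valid with width 4 − 1 = 3.

Yes; width 3.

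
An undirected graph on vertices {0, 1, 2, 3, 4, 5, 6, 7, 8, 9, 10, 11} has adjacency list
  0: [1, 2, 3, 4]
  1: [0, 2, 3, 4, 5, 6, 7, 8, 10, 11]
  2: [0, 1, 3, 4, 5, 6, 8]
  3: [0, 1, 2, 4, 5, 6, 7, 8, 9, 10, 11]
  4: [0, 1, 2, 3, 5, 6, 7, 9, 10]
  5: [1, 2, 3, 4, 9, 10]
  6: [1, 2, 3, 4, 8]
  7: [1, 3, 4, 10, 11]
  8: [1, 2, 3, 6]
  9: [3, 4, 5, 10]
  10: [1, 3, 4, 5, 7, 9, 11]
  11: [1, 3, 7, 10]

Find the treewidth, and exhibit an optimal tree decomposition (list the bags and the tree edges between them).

Treewidth 4.
One such decomposition:
Bags: B1 = {1, 3, 4, 7, 10}  B2 = {1, 3, 7, 10, 11}  B3 = {1, 3, 4, 5, 10}  B4 = {3, 4, 5, 9, 10}  B5 = {1, 2, 3, 4, 5}  B6 = {1, 2, 3, 4, 6}  B7 = {0, 1, 2, 3, 4}  B8 = {1, 2, 3, 6, 8}
Tree: B1–B2, B1–B3, B3–B4, B3–B5, B5–B6, B6–B7, B6–B8

Every bag has size at most 5, so the width is 5 − 1 = 4 and tw(G) ≤ 4. Conversely, {1, 2, 3, 6, 8} is a clique of size 5, and the vertices of any clique must share a bag in every tree decomposition; so some bag has ≥ 5 vertices and tw(G) ≥ 4. The upper and lower bounds meet at 4, so that is the treewidth.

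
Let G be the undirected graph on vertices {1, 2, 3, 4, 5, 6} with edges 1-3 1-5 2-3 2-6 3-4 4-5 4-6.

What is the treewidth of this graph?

A width-2 tree decomposition is:
Bags: B1 = {2, 4, 6}  B2 = {2, 3, 4}  B3 = {3, 4, 5}  B4 = {1, 3, 5}
Tree: B1–B2, B2–B3, B3–B4
Every bag has size at most 3, so the width is 3 − 1 = 2 and tw(G) ≤ 2. The edges 6–2–3–4–6 form a cycle, so G is not a tree and its treewidth is at least 2. Combining the bounds, tw(G) = 2.

2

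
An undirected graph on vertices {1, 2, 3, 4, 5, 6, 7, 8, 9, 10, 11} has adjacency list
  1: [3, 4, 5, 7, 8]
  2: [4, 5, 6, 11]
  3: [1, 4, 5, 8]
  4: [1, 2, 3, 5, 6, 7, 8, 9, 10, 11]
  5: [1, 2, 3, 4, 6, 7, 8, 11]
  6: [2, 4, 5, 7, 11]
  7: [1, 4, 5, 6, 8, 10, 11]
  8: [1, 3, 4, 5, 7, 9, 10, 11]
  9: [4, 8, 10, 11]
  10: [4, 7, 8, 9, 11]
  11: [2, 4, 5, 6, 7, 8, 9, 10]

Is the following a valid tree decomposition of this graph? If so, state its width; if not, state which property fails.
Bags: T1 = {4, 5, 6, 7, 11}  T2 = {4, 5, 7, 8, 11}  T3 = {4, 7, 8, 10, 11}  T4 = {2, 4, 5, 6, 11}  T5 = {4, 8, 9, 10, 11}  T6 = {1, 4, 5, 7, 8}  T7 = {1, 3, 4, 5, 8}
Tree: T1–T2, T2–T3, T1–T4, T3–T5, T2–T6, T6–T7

Yes; width 4.

Checking the three conditions: (i) the bags cover all of {1, 2, 3, 4, 5, 6, 7, 8, 9, 10, 11}; (ii) for each edge, some bag contains both endpoints; (iii) the bags containing any fixed vertex form a subtree. All hold, so the decomposition is valid with width 5 − 1 = 4.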